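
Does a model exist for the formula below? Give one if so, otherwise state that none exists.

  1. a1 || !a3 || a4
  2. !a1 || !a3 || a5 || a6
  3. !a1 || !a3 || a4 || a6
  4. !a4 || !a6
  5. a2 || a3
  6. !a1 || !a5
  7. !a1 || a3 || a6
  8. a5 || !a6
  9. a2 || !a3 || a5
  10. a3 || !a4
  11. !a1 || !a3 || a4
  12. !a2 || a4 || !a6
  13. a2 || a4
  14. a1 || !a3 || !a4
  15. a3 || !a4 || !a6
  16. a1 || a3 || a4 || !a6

Try a1 = True:
  (!a1 || !a5) forces a5 = False.
  (a5 || !a6) forces a6 = False.
  (!a1 || !a3 || a5 || a6) forces a3 = False.
  clause (!a1 || a3 || a6) is falsified — backtrack.
So a1 = False.
Set a2 = True.
Try a3 = True:
  (a1 || !a3 || a4) forces a4 = True.
  clause (a1 || !a3 || !a4) is falsified — backtrack.
So a3 = False.
  then (a3 || !a4) forces a4 = False.
  then (!a2 || a4 || !a6) forces a6 = False.
Set a5 = False.
All clauses satisfied.

a1=F; a2=T; a3=F; a4=F; a5=F; a6=F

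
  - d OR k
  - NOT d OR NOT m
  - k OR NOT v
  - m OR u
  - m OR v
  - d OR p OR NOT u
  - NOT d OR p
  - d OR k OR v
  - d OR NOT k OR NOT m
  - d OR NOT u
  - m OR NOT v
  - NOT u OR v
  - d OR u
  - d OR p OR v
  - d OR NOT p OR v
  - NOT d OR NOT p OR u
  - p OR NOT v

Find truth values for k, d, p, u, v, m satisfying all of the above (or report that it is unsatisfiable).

UNSATISFIABLE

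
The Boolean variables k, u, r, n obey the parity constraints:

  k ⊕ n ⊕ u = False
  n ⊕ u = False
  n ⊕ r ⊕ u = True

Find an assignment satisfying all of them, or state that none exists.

k = False, u = False, r = True, n = False

k ⊕ n ⊕ u = F ⊕ F ⊕ F = False ✓
n ⊕ u = F ⊕ F = False ✓
n ⊕ r ⊕ u = F ⊕ T ⊕ F = True ✓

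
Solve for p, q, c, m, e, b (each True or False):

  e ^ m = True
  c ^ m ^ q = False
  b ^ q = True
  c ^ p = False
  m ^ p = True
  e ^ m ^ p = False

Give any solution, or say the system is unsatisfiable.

p = True; q = True; c = True; m = False; e = True; b = False

e ^ m = T ^ F = True ✓
c ^ m ^ q = T ^ F ^ T = False ✓
b ^ q = F ^ T = True ✓
c ^ p = T ^ T = False ✓
m ^ p = F ^ T = True ✓
e ^ m ^ p = T ^ F ^ T = False ✓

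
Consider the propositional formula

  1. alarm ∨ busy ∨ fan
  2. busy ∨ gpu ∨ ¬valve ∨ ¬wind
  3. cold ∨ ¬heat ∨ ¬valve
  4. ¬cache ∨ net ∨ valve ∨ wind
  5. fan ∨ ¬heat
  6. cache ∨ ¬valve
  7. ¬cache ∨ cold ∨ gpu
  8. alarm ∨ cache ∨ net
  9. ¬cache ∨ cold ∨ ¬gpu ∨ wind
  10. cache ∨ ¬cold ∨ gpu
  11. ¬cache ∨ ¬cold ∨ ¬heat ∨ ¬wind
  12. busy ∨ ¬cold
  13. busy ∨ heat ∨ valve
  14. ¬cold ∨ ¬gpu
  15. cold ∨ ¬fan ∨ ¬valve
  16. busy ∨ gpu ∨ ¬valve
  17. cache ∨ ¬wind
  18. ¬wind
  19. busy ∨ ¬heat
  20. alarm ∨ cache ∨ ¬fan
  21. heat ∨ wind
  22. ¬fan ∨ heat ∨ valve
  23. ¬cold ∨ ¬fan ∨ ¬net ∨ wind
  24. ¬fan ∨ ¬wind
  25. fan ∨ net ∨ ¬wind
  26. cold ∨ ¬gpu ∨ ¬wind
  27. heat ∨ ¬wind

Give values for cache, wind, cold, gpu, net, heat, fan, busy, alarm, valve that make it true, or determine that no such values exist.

cache = False, wind = False, cold = False, gpu = True, net = False, heat = True, fan = True, busy = True, alarm = True, valve = False

Unit clause (¬wind) forces wind = False.
In (heat ∨ wind) only heat is left, so heat = True.
In (fan ∨ ¬heat) only fan is left, so fan = True.
In (busy ∨ ¬heat) only busy is left, so busy = True.
Set cache = False.
  then (cache ∨ ¬valve) forces valve = False.
  then (alarm ∨ cache ∨ ¬fan) forces alarm = True.
Try cold = True:
  (cache ∨ ¬cold ∨ gpu) forces gpu = True.
  clause (¬cold ∨ ¬gpu) is falsified — backtrack.
So cold = False.
Set gpu = True.
Set net = False.
All clauses satisfied.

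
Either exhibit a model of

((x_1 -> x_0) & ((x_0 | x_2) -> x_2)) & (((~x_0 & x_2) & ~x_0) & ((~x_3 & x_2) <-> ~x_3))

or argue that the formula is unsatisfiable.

x_0: False, x_1: False, x_2: True, x_3: True

  (x_1 -> x_0) & ((x_0 | x_2) -> x_2) = True
    x_1 -> x_0 = True
    (x_0 | x_2) -> x_2 = True
      x_0 | x_2 = True
  ((~x_0 & x_2) & ~x_0) & ((~x_3 & x_2) <-> ~x_3) = True
    (~x_0 & x_2) & ~x_0 = True
      ~x_0 & x_2 = True
        ~x_0 = True
      ~x_0 = True
    (~x_3 & x_2) <-> ~x_3 = True
      ~x_3 & x_2 = False
        ~x_3 = False
      ~x_3 = False
Both conjuncts True, so the formula holds.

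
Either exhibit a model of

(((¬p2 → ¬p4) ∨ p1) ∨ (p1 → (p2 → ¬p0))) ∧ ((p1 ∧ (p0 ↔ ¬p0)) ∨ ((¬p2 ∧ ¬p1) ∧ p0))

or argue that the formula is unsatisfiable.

p0: True; p1: False; p2: False; p4: False

  ((¬p2 → ¬p4) ∨ p1) ∨ (p1 → (p2 → ¬p0)) = True
    (¬p2 → ¬p4) ∨ p1 = True
      ¬p2 → ¬p4 = True
        ¬p2 = True
        ¬p4 = True
    p1 → (p2 → ¬p0) = True
      p2 → ¬p0 = True
        ¬p0 = False
  (p1 ∧ (p0 ↔ ¬p0)) ∨ ((¬p2 ∧ ¬p1) ∧ p0) = True
    p1 ∧ (p0 ↔ ¬p0) = False
      p0 ↔ ¬p0 = False
        ¬p0 = False
    (¬p2 ∧ ¬p1) ∧ p0 = True
      ¬p2 ∧ ¬p1 = True
        ¬p2 = True
        ¬p1 = True
Both conjuncts True, so the formula holds.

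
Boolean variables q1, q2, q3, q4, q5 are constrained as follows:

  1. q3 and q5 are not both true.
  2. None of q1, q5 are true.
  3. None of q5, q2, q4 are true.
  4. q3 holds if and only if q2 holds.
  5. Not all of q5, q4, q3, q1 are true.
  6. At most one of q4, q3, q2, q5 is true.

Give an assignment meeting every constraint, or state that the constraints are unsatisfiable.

q1: False; q2: False; q3: False; q4: False; q5: False

  (1) q3=F, q5=F — not both ✓
  (2) {q1, q5}: 0 true — none ✓
  (3) {q5, q2, q4}: 0 true — none ✓
  (4) q3=F, q2=F — same ✓
  (5) {q5, q4, q3, q1}: 0/4 true — not all ✓
  (6) {q4, q3, q2, q5}: 0 true — at most one ✓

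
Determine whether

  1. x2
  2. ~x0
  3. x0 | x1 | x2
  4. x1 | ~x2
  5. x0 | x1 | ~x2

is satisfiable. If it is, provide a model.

x0: False; x1: True; x2: True

Unit clause (x2) forces x2 = True.
Unit clause (~x0) forces x0 = False.
In (x1 | ~x2) only x1 is left, so x1 = True.
Check each clause:
  (x2): x2 holds.
  (~x0): ~x0 holds.
  (x0 | x1 | x2): x1 holds.
  (x1 | ~x2): x1 holds.
  (x0 | x1 | ~x2): x1 holds.
All clauses satisfied.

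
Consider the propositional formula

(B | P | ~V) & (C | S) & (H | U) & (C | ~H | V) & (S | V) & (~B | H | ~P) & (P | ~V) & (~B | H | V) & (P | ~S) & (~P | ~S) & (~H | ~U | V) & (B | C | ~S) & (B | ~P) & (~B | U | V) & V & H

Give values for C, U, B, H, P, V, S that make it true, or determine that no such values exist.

C=T, U=T, B=T, H=T, P=T, V=T, S=F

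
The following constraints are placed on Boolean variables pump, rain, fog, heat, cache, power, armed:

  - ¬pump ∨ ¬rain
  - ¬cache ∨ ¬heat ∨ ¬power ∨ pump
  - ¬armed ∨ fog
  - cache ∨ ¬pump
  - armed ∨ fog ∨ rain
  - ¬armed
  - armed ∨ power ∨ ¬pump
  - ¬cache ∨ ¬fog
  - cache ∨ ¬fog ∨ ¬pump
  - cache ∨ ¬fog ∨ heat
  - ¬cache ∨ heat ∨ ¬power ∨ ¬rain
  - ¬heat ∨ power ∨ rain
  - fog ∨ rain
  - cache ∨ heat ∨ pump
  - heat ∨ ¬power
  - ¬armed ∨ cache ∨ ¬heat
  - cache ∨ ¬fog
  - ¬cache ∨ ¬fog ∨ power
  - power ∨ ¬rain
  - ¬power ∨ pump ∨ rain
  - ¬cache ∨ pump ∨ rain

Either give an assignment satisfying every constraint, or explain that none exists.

Unit clause (¬armed) forces armed = False.
Try pump = True:
  (¬pump ∨ ¬rain) forces rain = False.
  (cache ∨ ¬pump) forces cache = True.
  (armed ∨ fog ∨ rain) forces fog = True.
  clause (¬cache ∨ ¬fog) is falsified — backtrack.
So pump = False.
Try rain = False:
  (armed ∨ fog ∨ rain) forces fog = True.
  (¬cache ∨ ¬fog) forces cache = False.
  clause (cache ∨ ¬fog) is falsified — backtrack.
So rain = True.
  then (power ∨ ¬rain) forces power = True.
  then (heat ∨ ¬power) forces heat = True.
  then (¬cache ∨ ¬heat ∨ ¬power ∨ pump) forces cache = False.
  then (cache ∨ ¬fog) forces fog = False.
All clauses satisfied.

pump=F; rain=T; fog=F; heat=T; cache=F; power=T; armed=F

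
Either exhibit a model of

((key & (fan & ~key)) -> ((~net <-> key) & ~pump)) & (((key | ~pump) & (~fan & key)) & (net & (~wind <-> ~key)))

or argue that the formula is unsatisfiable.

pump=T, net=T, key=T, fan=F, wind=T

  (key & (fan & ~key)) -> ((~net <-> key) & ~pump) = True
    key & (fan & ~key) = False
      fan & ~key = False
        ~key = False
    (~net <-> key) & ~pump = False
      ~net <-> key = False
        ~net = False
      ~pump = False
  ((key | ~pump) & (~fan & key)) & (net & (~wind <-> ~key)) = True
    (key | ~pump) & (~fan & key) = True
      key | ~pump = True
        ~pump = False
      ~fan & key = True
        ~fan = True
    net & (~wind <-> ~key) = True
      ~wind <-> ~key = True
        ~wind = False
        ~key = False
Both conjuncts True, so the formula holds.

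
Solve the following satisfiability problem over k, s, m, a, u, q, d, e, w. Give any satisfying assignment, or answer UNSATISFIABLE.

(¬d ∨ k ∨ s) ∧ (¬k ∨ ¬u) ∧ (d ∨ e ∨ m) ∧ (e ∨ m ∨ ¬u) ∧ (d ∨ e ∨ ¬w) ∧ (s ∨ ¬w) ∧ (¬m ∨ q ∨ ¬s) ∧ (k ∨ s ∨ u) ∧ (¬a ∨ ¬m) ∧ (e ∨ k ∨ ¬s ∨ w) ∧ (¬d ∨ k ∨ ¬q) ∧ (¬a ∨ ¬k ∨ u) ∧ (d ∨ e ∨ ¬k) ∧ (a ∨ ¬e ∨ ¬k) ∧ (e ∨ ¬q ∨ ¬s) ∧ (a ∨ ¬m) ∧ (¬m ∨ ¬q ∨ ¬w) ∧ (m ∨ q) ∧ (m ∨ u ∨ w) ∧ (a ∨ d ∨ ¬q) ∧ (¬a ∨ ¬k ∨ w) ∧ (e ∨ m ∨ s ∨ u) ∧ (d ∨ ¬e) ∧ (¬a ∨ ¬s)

Case k = True:
  (¬k ∨ ¬u) forces u = False.
  (¬a ∨ ¬k ∨ u) forces a = False.
  (a ∨ ¬e ∨ ¬k) forces e = False.
  (d ∨ e ∨ ¬k) forces d = True.
  (a ∨ ¬m) forces m = False.
  (m ∨ q) forces q = True.
  (e ∨ ¬q ∨ ¬s) forces s = False.
  Clause (e ∨ m ∨ s ∨ u) is falsified — contradiction.
Case k = False:
  If m = True:
    (¬a ∨ ¬m) forces a = False.
    clause (a ∨ ¬m) is falsified.
  If m = False:
    (m ∨ q) forces q = True.
    (¬d ∨ k ∨ ¬q) forces d = False.
    (d ∨ e ∨ m) forces e = True.
    clause (d ∨ ¬e) is falsified.
  Every sub-case reaches a contradiction.
Both cases fail, so the formula is unsatisfiable.

Unsatisfiable — no assignment works.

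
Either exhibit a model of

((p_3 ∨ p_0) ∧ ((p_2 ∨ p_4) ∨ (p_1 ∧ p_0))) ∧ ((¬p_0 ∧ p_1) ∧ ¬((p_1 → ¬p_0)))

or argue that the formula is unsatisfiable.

Case p_0 = True: the conjunct ¬p_0 is False.
Case p_0 = False: the conjunct ¬((p_1 → ¬p_0)) becomes ¬((p_1 → True)) = False.
Both cases fail — unsatisfiable.

Unsatisfiable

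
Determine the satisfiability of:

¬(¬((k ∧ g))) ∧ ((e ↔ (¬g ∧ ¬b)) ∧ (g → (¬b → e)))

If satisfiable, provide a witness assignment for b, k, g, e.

b = True; k = True; g = True; e = False

  ¬(¬((k ∧ g))) = True
    ¬((k ∧ g)) = False
      k ∧ g = True
  (e ↔ (¬g ∧ ¬b)) ∧ (g → (¬b → e)) = True
    e ↔ (¬g ∧ ¬b) = True
      ¬g ∧ ¬b = False
        ¬g = False
        ¬b = False
    g → (¬b → e) = True
      ¬b → e = True
        ¬b = False
Both conjuncts True, so the formula holds.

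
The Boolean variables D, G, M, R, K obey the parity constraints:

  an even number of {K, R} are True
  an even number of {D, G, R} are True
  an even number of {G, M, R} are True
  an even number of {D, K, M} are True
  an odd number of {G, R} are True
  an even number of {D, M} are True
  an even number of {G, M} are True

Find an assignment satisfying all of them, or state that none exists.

D: True, G: True, M: True, R: False, K: False

{K, R}: 0 true → even ✓
{D, G, R}: 2 true → even ✓
{G, M, R}: 2 true → even ✓
{D, K, M}: 2 true → even ✓
{G, R}: 1 true → odd ✓
{D, M}: 2 true → even ✓
{G, M}: 2 true → even ✓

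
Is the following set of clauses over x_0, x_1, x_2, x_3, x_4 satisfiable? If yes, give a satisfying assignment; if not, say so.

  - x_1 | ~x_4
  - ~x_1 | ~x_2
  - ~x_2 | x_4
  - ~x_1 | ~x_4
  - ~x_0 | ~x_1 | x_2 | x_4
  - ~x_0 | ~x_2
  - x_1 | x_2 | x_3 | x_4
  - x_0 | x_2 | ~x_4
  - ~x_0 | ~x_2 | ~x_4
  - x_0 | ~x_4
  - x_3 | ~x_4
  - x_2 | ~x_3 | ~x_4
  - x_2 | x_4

Case x_4 = True:
  (x_1 | ~x_4) forces x_1 = True.
  Clause (~x_1 | ~x_4) is falsified — contradiction.
Case x_4 = False:
  (~x_2 | x_4) forces x_2 = False.
  Clause (x_2 | x_4) is falsified — contradiction.
Both cases fail, so the formula is unsatisfiable.

No satisfying assignment exists.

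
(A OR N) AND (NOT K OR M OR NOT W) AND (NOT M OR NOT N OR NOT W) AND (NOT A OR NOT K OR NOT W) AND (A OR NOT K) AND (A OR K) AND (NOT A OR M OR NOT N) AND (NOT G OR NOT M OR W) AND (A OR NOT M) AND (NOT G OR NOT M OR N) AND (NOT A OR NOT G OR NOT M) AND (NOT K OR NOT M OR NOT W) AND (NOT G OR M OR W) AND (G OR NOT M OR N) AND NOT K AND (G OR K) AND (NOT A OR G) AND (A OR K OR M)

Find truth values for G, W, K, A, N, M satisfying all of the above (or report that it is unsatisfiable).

Unit clause (NOT K) forces K = False.
In (G OR K) only G is left, so G = True.
In (A OR K) only A is left, so A = True.
In (NOT A OR NOT G OR NOT M) only NOT M is left, so M = False.
In (NOT G OR M OR W) only W is left, so W = True.
In (NOT A OR M OR NOT N) only NOT N is left, so N = False.
All clauses satisfied.

G=T, W=T, K=F, A=T, N=F, M=F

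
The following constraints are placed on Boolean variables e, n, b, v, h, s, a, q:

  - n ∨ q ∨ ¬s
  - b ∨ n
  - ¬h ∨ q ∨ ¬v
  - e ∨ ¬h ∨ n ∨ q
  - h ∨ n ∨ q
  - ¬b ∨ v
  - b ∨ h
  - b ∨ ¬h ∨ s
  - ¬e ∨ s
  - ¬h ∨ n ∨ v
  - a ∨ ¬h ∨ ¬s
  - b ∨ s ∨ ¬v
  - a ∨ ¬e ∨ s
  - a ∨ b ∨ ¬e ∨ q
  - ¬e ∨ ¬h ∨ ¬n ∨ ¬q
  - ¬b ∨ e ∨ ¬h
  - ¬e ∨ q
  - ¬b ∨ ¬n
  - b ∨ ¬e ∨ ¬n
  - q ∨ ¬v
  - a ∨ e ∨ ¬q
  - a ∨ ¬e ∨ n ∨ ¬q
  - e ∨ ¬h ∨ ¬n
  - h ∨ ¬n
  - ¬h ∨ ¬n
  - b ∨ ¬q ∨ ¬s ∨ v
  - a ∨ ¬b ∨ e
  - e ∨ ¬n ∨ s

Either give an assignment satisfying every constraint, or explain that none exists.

Set e = False.
Try n = True:
  (¬b ∨ ¬n) forces b = False.
  (b ∨ h) forces h = True.
  clause (e ∨ ¬h ∨ ¬n) is falsified — backtrack.
So n = False.
  then (b ∨ n) forces b = True.
  then (¬b ∨ v) forces v = True.
  then (¬b ∨ e ∨ ¬h) forces h = False.
  then (q ∨ ¬v) forces q = True.
  then (a ∨ e ∨ ¬q) forces a = True.
Set s = False.
All clauses satisfied.

e = False; n = False; b = True; v = True; h = False; s = False; a = True; q = True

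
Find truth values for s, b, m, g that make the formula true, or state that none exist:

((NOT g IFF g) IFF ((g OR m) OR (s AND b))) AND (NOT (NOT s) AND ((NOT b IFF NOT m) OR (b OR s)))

s=T, b=F, m=F, g=F

  (NOT g IFF g) IFF ((g OR m) OR (s AND b)) = True
    NOT g IFF g = False
      NOT g = True
    (g OR m) OR (s AND b) = False
      g OR m = False
      s AND b = False
  NOT (NOT s) AND ((NOT b IFF NOT m) OR (b OR s)) = True
    NOT (NOT s) = True
      NOT s = False
    (NOT b IFF NOT m) OR (b OR s) = True
      NOT b IFF NOT m = True
        NOT b = True
        NOT m = True
      b OR s = True
Both conjuncts True, so the formula holds.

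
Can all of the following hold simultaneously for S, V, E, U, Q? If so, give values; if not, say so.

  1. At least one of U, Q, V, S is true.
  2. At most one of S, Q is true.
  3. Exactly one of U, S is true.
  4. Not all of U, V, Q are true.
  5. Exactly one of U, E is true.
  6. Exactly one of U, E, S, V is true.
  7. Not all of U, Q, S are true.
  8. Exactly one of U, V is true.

S = False; V = False; E = False; U = True; Q = True

  (1) {U, Q, V, S}: 2 true — at least one ✓
  (2) {S, Q}: 1 true — at most one ✓
  (3) {U, S}: 1 true — exactly one ✓
  (4) {U, V, Q}: 2/3 true — not all ✓
  (5) {U, E}: 1 true — exactly one ✓
  (6) {U, E, S, V}: 1 true — exactly one ✓
  (7) {U, Q, S}: 2/3 true — not all ✓
  (8) {U, V}: 1 true — exactly one ✓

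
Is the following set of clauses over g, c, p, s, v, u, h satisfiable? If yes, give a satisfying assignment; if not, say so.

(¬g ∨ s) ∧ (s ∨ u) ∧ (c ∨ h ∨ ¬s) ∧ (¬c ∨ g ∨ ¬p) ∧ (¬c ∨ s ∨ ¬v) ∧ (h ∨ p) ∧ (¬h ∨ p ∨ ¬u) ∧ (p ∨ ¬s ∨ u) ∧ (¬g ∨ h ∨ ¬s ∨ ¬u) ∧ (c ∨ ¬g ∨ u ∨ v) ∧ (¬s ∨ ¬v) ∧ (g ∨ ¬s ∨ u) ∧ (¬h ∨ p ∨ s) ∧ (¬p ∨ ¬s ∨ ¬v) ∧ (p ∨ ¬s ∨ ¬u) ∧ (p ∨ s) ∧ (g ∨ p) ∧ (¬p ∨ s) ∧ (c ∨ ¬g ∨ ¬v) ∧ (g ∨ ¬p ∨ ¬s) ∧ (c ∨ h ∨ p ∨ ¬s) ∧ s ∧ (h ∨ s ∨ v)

g = True, c = True, p = True, s = True, v = False, u = False, h = True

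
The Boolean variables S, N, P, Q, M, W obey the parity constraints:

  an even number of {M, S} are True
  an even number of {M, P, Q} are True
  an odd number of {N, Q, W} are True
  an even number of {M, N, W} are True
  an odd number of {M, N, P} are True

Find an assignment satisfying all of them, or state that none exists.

S = True, N = True, P = True, Q = False, M = True, W = False

{M, S}: 2 true → even ✓
{M, P, Q}: 2 true → even ✓
{N, Q, W}: 1 true → odd ✓
{M, N, W}: 2 true → even ✓
{M, N, P}: 3 true → odd ✓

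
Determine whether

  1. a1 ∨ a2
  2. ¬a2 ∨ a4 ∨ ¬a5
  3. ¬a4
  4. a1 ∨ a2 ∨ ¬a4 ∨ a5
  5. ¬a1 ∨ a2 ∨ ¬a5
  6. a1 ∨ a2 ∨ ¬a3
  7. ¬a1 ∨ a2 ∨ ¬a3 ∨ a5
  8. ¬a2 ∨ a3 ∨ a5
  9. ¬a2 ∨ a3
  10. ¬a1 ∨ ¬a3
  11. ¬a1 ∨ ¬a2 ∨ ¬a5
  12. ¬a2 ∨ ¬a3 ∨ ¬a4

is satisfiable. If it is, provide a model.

a1=F, a2=T, a3=T, a4=F, a5=F

Unit clause (¬a4) forces a4 = False.
Set a1 = False.
  then (a1 ∨ a2) forces a2 = True.
  then (¬a2 ∨ a4 ∨ ¬a5) forces a5 = False.
  then (¬a2 ∨ a3 ∨ a5) forces a3 = True.
All clauses satisfied.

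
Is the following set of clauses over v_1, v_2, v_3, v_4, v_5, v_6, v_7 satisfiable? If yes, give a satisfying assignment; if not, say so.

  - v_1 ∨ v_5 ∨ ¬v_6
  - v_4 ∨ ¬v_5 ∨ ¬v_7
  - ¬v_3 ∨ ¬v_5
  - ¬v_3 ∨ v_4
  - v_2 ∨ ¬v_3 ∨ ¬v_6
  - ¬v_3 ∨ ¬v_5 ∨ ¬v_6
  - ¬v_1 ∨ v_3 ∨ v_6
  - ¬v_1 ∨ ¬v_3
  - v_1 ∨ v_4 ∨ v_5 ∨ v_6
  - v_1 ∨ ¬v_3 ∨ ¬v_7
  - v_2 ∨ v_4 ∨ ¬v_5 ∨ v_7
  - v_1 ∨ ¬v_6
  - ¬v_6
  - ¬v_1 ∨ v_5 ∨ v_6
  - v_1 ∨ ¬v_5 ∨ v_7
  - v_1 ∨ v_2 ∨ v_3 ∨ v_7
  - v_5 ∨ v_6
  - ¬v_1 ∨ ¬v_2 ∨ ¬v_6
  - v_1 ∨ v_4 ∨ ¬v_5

Unit clause (¬v_6) forces v_6 = False.
In (v_5 ∨ v_6) only v_5 is left, so v_5 = True.
In (¬v_3 ∨ ¬v_5) only ¬v_3 is left, so v_3 = False.
In (¬v_1 ∨ v_3 ∨ v_6) only ¬v_1 is left, so v_1 = False.
In (v_1 ∨ ¬v_5 ∨ v_7) only v_7 is left, so v_7 = True.
In (v_1 ∨ v_4 ∨ ¬v_5) only v_4 is left, so v_4 = True.
Set v_2 = True.
All clauses satisfied.

v_1 = False, v_2 = True, v_3 = False, v_4 = True, v_5 = True, v_6 = False, v_7 = True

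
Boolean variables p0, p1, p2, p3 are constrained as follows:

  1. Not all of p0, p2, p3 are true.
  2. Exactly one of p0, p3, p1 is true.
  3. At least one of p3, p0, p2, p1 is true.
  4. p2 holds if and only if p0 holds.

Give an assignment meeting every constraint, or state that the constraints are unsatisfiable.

p0 = False, p1 = False, p2 = False, p3 = True

  (1) {p0, p2, p3}: 1/3 true — not all ✓
  (2) {p0, p3, p1}: 1 true — exactly one ✓
  (3) {p3, p0, p2, p1}: 1 true — at least one ✓
  (4) p2=F, p0=F — same ✓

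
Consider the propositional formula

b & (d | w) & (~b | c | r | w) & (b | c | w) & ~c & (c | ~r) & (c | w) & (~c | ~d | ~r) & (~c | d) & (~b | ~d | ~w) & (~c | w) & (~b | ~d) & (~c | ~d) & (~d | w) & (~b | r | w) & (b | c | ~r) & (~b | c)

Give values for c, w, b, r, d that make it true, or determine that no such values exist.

No satisfying assignment exists.

Case c = True:
  Clause (~c) is falsified — contradiction.
Case c = False:
  (b) forces b = True.
  Clause (~b | c) is falsified — contradiction.
Both cases fail, so the formula is unsatisfiable.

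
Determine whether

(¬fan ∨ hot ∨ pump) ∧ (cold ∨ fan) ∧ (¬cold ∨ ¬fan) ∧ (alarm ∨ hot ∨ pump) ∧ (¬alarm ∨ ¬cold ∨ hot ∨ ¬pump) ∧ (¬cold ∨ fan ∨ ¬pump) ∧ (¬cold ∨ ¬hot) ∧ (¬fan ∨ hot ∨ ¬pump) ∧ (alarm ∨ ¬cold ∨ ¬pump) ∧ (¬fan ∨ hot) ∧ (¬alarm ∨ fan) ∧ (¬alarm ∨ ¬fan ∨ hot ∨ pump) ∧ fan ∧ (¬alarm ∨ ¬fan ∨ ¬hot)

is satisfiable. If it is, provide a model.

Unit clause (fan) forces fan = True.
In (¬cold ∨ ¬fan) only ¬cold is left, so cold = False.
In (¬fan ∨ hot) only hot is left, so hot = True.
In (¬alarm ∨ ¬fan ∨ ¬hot) only ¬alarm is left, so alarm = False.
Set pump = True.
All clauses satisfied.

fan = True, pump = True, hot = True, alarm = False, cold = False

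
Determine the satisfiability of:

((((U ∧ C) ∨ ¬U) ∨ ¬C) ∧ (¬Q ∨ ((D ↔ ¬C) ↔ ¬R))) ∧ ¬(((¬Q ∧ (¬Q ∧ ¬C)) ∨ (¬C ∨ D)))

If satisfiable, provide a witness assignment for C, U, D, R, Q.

C=T; U=F; D=F; R=F; Q=T

  (((U ∧ C) ∨ ¬U) ∨ ¬C) ∧ (¬Q ∨ ((D ↔ ¬C) ↔ ¬R)) = True
    ((U ∧ C) ∨ ¬U) ∨ ¬C = True
      (U ∧ C) ∨ ¬U = True
        U ∧ C = False
        ¬U = True
      ¬C = False
    ¬Q ∨ ((D ↔ ¬C) ↔ ¬R) = True
      ¬Q = False
      (D ↔ ¬C) ↔ ¬R = True
        D ↔ ¬C = True
          ¬C = False
        ¬R = True
  ¬(((¬Q ∧ (¬Q ∧ ¬C)) ∨ (¬C ∨ D))) = True
    (¬Q ∧ (¬Q ∧ ¬C)) ∨ (¬C ∨ D) = False
      ¬Q ∧ (¬Q ∧ ¬C) = False
        ¬Q = False
        ¬Q ∧ ¬C = False
          ¬Q = False
          ¬C = False
      ¬C ∨ D = False
        ¬C = False
Both conjuncts True, so the formula holds.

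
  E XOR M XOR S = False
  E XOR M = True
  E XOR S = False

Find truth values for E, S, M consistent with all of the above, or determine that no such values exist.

E=T, S=T, M=F

E XOR M XOR S = T XOR F XOR T = False ✓
E XOR M = T XOR F = True ✓
E XOR S = T XOR T = False ✓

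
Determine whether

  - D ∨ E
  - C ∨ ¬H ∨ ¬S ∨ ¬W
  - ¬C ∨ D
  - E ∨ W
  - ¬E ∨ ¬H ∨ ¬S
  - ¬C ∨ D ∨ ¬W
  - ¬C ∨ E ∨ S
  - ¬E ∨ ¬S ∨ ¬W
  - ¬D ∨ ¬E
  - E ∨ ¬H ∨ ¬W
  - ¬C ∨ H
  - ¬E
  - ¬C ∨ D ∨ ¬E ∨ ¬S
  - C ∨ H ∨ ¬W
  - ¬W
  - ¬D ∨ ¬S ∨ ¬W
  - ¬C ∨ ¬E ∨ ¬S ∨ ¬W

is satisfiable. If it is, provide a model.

Unsatisfiable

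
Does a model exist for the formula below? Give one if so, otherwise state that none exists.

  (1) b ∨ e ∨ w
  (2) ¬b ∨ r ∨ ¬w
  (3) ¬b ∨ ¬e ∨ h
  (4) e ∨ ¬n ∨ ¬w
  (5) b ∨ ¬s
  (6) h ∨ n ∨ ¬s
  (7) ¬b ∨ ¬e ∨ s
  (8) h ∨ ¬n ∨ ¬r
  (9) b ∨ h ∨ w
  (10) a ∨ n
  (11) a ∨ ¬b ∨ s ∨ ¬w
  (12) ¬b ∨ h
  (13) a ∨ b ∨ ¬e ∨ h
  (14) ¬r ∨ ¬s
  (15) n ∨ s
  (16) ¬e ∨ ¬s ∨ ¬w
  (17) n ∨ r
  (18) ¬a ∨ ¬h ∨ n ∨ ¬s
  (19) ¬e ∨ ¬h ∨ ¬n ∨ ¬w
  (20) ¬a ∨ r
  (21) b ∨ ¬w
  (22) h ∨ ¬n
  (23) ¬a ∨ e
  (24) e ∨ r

a: True; s: False; e: True; h: True; b: False; n: True; r: True; w: False

Set a = True.
  then (¬a ∨ r) forces r = True.
  then (¬a ∨ e) forces e = True.
  then (¬r ∨ ¬s) forces s = False.
  then (n ∨ s) forces n = True.
  then (h ∨ ¬n) forces h = True.
  then (¬b ∨ ¬e ∨ s) forces b = False.
  then (¬e ∨ ¬h ∨ ¬n ∨ ¬w) forces w = False.
All clauses satisfied.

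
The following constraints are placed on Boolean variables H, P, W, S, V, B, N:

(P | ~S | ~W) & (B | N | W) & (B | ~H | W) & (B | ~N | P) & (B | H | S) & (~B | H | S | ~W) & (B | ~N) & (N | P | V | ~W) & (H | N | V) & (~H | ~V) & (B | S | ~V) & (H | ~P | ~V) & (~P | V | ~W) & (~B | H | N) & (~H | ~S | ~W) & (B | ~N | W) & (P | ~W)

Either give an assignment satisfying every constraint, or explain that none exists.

Set H = False.
Set P = True.
  then (H | ~P | ~V) forces V = False.
  then (~P | V | ~W) forces W = False.
  then (H | N | V) forces N = True.
  then (B | ~N | W) forces B = True.
Set S = False.
All clauses satisfied.

H = False; P = True; W = False; S = False; V = False; B = True; N = True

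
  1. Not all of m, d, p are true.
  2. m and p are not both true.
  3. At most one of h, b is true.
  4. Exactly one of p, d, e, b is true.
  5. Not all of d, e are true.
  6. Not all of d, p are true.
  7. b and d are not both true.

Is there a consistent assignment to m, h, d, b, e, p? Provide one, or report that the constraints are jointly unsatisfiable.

m = False, h = True, d = False, b = False, e = True, p = False

  (1) {m, d, p}: 0/3 true — not all ✓
  (2) m=F, p=F — not both ✓
  (3) {h, b}: 1 true — at most one ✓
  (4) {p, d, e, b}: 1 true — exactly one ✓
  (5) {d, e}: 1/2 true — not all ✓
  (6) {d, p}: 0/2 true — not all ✓
  (7) b=F, d=F — not both ✓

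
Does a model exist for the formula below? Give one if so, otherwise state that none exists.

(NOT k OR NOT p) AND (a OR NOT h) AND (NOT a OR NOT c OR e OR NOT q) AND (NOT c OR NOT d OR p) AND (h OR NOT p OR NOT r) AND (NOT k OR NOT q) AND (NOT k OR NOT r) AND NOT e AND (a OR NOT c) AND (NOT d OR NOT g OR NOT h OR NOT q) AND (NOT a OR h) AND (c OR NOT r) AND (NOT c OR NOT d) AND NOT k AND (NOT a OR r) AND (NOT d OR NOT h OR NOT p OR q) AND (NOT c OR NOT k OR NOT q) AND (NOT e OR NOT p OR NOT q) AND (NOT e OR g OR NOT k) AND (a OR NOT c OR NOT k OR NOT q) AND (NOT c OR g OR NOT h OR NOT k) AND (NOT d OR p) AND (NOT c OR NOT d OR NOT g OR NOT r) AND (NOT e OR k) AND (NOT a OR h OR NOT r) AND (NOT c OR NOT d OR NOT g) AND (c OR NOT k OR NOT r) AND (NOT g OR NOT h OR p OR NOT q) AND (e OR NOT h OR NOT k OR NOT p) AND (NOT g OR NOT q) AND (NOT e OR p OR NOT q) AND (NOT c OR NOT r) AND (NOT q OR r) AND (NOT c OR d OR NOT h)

k: False; a: False; r: False; g: False; p: True; q: False; d: True; e: False; c: False; h: False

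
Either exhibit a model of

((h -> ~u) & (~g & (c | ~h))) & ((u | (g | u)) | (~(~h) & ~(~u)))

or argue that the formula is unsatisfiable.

g: False, u: True, c: True, h: False

  (h -> ~u) & (~g & (c | ~h)) = True
    h -> ~u = True
      ~u = False
    ~g & (c | ~h) = True
      ~g = True
      c | ~h = True
        ~h = True
  (u | (g | u)) | (~(~h) & ~(~u)) = True
    u | (g | u) = True
      g | u = True
    ~(~h) & ~(~u) = False
      ~(~h) = False
        ~h = True
      ~(~u) = True
        ~u = False
Both conjuncts True, so the formula holds.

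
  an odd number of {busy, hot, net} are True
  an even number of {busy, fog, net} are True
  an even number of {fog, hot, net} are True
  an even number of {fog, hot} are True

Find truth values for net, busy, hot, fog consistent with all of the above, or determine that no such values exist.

Adding constraints 1, 2, 4 mod 2: every variable appears an even number of times on the left, so the left side is 0.
But the right sides sum to 1 (mod 2). 0 ≠ 1 — the system is inconsistent.

No satisfying assignment exists.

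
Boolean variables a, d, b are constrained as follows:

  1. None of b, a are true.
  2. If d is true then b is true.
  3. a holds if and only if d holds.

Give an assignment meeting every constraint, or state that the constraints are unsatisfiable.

a = False; d = False; b = False

  (1) {b, a}: 0 true — none ✓
  (2) d=F ⇒ b: vacuous ✓
  (3) a=F, d=F — same ✓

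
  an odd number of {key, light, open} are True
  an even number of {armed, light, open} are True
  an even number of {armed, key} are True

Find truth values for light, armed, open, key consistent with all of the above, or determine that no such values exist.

Unsatisfiable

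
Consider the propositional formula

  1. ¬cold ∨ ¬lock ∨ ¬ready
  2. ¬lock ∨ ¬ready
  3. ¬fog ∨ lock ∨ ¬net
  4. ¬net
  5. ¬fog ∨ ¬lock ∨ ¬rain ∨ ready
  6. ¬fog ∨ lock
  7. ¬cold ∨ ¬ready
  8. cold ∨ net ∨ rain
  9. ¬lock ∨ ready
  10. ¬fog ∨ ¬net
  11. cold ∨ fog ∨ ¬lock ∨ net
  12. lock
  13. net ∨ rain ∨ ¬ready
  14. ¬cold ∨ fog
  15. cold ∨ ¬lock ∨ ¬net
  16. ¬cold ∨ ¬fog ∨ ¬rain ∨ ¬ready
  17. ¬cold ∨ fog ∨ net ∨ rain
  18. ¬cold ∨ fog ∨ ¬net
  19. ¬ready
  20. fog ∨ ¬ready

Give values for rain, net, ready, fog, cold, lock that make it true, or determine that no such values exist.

UNSATISFIABLE

Case lock = True:
  (¬lock ∨ ¬ready) forces ready = False.
  Clause (¬lock ∨ ready) is falsified — contradiction.
Case lock = False:
  Clause (lock) is falsified — contradiction.
Both cases fail, so the formula is unsatisfiable.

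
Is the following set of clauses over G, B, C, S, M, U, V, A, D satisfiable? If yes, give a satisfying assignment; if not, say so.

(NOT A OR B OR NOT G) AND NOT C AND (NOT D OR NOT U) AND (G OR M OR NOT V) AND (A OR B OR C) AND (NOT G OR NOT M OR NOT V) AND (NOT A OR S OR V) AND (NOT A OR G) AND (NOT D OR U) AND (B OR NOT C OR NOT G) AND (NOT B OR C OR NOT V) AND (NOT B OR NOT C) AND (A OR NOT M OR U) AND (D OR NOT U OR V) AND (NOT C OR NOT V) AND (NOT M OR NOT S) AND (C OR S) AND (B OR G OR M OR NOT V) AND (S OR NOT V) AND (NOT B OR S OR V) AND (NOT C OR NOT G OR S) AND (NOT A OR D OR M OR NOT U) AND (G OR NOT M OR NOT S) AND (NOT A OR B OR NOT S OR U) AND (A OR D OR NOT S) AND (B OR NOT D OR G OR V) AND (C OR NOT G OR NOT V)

Unit clause (NOT C) forces C = False.
In (C OR S) only S is left, so S = True.
In (NOT M OR NOT S) only NOT M is left, so M = False.
Set G = True.
  then (C OR NOT G OR NOT V) forces V = False.
Try B = False:
  (NOT A OR B OR NOT G) forces A = False.
  clause (A OR B OR C) is falsified — backtrack.
So B = True.
Set U = False.
  then (NOT D OR U) forces D = False.
  then (A OR D OR NOT S) forces A = True.
All clauses satisfied.

G = True; B = True; C = False; S = True; M = False; U = False; V = False; A = True; D = False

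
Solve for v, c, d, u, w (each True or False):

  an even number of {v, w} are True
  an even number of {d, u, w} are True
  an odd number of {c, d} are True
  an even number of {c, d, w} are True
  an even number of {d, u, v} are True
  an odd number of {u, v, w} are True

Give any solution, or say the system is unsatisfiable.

v=T; c=T; d=F; u=T; w=T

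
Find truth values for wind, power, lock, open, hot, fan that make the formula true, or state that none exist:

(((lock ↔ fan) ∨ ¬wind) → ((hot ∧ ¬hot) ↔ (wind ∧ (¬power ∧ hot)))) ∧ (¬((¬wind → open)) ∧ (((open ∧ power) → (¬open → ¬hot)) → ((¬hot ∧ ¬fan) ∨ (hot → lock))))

wind: False, power: False, lock: True, open: False, hot: True, fan: True

  ((lock ↔ fan) ∨ ¬wind) → ((hot ∧ ¬hot) ↔ (wind ∧ (¬power ∧ hot))) = True
    (lock ↔ fan) ∨ ¬wind = True
      lock ↔ fan = True
      ¬wind = True
    (hot ∧ ¬hot) ↔ (wind ∧ (¬power ∧ hot)) = True
      hot ∧ ¬hot = False
        ¬hot = False
      wind ∧ (¬power ∧ hot) = False
        ¬power ∧ hot = True
          ¬power = True
  ¬((¬wind → open)) ∧ (((open ∧ power) → (¬open → ¬hot)) → ((¬hot ∧ ¬fan) ∨ (hot → lock))) = True
    ¬((¬wind → open)) = True
      ¬wind → open = False
        ¬wind = True
    ((open ∧ power) → (¬open → ¬hot)) → ((¬hot ∧ ¬fan) ∨ (hot → lock)) = True
      (open ∧ power) → (¬open → ¬hot) = True
        open ∧ power = False
        ¬open → ¬hot = False
          ¬open = True
          ¬hot = False
      (¬hot ∧ ¬fan) ∨ (hot → lock) = True
        ¬hot ∧ ¬fan = False
          ¬hot = False
          ¬fan = False
        hot → lock = True
Both conjuncts True, so the formula holds.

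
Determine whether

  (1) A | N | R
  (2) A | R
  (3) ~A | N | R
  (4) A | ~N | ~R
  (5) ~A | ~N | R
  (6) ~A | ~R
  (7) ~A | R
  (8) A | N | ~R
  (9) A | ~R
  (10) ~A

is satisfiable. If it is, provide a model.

Unsatisfiable — no assignment works.

Case A = True:
  Clause (~A) is falsified — contradiction.
Case A = False:
  (A | R) forces R = True.
  Clause (A | ~R) is falsified — contradiction.
Both cases fail, so the formula is unsatisfiable.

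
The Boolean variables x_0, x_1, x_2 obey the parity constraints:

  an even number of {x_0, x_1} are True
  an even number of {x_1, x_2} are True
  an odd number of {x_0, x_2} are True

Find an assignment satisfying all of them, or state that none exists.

Unsatisfiable — no assignment works.

Adding constraints 1, 2, 3 mod 2: every variable appears an even number of times on the left, so the left side is 0.
But the right sides sum to 1 (mod 2). 0 ≠ 1 — the system is inconsistent.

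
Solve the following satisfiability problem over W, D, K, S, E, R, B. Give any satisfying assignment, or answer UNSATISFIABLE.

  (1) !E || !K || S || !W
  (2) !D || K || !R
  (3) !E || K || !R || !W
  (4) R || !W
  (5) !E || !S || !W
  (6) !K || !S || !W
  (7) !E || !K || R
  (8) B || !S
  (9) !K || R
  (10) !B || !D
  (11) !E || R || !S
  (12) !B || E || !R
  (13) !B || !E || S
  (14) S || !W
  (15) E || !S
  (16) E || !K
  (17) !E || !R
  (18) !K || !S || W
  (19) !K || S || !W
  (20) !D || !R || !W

W=F, D=F, K=F, S=F, E=F, R=F, B=T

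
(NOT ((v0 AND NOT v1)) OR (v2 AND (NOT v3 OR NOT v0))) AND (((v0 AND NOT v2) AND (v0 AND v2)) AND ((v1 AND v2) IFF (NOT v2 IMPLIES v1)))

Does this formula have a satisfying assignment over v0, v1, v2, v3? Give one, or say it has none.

No satisfying assignment exists.

Case v2 = True: the conjunct NOT v2 is False.
Case v2 = False: the conjunct v2 is False.
Both cases fail — unsatisfiable.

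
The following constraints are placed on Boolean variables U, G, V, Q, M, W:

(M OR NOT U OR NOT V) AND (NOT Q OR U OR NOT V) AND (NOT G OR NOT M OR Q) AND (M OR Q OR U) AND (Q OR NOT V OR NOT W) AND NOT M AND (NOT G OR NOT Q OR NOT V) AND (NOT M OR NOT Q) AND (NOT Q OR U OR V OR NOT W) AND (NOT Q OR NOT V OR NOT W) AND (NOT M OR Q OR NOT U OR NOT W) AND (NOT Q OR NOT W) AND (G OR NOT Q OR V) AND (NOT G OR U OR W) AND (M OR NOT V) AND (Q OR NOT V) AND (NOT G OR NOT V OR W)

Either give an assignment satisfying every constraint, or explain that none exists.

Unit clause (NOT M) forces M = False.
In (M OR NOT V) only NOT V is left, so V = False.
Set U = True.
Set G = True.
Set Q = True.
  then (NOT Q OR NOT W) forces W = False.
All clauses satisfied.

U=T, G=T, V=F, Q=T, M=F, W=F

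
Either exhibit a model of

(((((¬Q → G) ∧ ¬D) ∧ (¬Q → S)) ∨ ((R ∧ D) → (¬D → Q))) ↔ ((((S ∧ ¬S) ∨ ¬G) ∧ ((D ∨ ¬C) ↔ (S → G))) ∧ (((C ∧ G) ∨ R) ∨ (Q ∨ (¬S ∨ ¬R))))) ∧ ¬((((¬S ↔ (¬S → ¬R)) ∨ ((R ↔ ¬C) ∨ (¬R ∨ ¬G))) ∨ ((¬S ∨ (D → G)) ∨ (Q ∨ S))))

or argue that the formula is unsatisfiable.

The conjunct ¬((((¬S ↔ (¬S → ¬R)) ∨ ((R ↔ ¬C) ∨ (¬R ∨ ¬G))) ∨ ((¬S ∨ (D → G)) ∨ (Q ∨ S)))) is unsatisfiable on its own:
  G = True: this becomes ¬((((¬S ↔ (¬S → ¬R)) ∨ ((R ↔ ¬C) ∨ ¬R)) ∨ True)) = False.
  G = False: this becomes ¬((True ∨ ((¬S ∨ ¬D) ∨ (Q ∨ S)))) = False.
So the whole conjunction is unsatisfiable.

Unsatisfiable — no assignment works.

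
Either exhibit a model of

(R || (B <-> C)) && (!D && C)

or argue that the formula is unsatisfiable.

B = True, D = False, C = True, R = True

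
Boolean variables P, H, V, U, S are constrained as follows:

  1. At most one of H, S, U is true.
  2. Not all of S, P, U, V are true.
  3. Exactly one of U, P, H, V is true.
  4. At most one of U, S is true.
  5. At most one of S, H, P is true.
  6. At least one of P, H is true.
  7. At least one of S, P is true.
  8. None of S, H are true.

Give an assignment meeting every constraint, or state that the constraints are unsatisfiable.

P = True; H = False; V = False; U = False; S = False

  (1) {H, S, U}: 0 true — at most one ✓
  (2) {S, P, U, V}: 1/4 true — not all ✓
  (3) {U, P, H, V}: 1 true — exactly one ✓
  (4) {U, S}: 0 true — at most one ✓
  (5) {S, H, P}: 1 true — at most one ✓
  (6) {P, H}: 1 true — at least one ✓
  (7) {S, P}: 1 true — at least one ✓
  (8) {S, H}: 0 true — none ✓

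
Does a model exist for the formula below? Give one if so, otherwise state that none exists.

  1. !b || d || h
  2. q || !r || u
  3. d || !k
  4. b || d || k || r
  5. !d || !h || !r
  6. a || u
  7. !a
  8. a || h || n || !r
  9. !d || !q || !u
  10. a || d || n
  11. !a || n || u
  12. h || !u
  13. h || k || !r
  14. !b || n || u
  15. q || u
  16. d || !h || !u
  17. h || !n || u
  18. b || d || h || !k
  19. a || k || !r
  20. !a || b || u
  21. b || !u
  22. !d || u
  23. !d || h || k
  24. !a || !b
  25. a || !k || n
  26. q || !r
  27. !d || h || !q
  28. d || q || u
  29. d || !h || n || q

Unit clause (!a) forces a = False.
In (a || u) only u is left, so u = True.
In (h || !u) only h is left, so h = True.
In (d || !h || !u) only d is left, so d = True.
In (b || !u) only b is left, so b = True.
In (!d || !h || !r) only !r is left, so r = False.
In (!d || !q || !u) only !q is left, so q = False.
Set n = True.
Set k = False.
All clauses satisfied.

q = False, r = False, n = True, a = False, u = True, d = True, k = False, b = True, h = True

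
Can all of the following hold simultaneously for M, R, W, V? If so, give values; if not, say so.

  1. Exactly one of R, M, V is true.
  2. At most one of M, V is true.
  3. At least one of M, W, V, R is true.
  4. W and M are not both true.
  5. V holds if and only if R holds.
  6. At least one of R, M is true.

M = True; R = False; W = False; V = False

  (1) {R, M, V}: 1 true — exactly one ✓
  (2) {M, V}: 1 true — at most one ✓
  (3) {M, W, V, R}: 1 true — at least one ✓
  (4) W=F, M=T — not both ✓
  (5) V=F, R=F — same ✓
  (6) {R, M}: 1 true — at least one ✓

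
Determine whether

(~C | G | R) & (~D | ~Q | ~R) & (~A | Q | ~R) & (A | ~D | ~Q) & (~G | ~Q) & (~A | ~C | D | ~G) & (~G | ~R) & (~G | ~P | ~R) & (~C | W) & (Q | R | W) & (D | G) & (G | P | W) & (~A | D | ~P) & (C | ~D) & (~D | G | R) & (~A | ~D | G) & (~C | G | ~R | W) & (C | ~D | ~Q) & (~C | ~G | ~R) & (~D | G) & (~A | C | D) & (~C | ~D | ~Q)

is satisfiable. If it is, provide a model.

R=F; P=T; D=F; C=T; A=F; Q=F; G=T; W=T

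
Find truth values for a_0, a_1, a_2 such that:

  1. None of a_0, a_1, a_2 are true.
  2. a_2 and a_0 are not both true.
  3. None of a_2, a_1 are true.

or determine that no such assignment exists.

a_0 = False; a_1 = False; a_2 = False

  (1) {a_0, a_1, a_2}: 0 true — none ✓
  (2) a_2=F, a_0=F — not both ✓
  (3) {a_2, a_1}: 0 true — none ✓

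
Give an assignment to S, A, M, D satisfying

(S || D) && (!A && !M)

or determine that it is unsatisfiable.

S=F, A=F, M=F, D=T

  S || D = True
  !A && !M = True
    !A = True
    !M = True
Both conjuncts True, so the formula holds.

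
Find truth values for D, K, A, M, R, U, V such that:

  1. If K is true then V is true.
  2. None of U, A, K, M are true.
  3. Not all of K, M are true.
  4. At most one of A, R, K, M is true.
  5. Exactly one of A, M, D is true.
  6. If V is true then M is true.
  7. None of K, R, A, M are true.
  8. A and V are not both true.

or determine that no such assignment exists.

D=T, K=F, A=F, M=F, R=F, U=F, V=F

  (1) K=F ⇒ V: vacuous ✓
  (2) {U, A, K, M}: 0 true — none ✓
  (3) {K, M}: 0/2 true — not all ✓
  (4) {A, R, K, M}: 0 true — at most one ✓
  (5) {A, M, D}: 1 true — exactly one ✓
  (6) V=F ⇒ M: vacuous ✓
  (7) {K, R, A, M}: 0 true — none ✓
  (8) A=F, V=F — not both ✓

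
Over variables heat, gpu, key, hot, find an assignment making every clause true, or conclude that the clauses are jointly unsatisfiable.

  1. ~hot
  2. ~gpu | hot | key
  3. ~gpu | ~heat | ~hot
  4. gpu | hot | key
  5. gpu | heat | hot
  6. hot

Unsatisfiable — no assignment works.

Case hot = True:
  Clause (~hot) is falsified — contradiction.
Case hot = False:
  Clause (hot) is falsified — contradiction.
Both cases fail, so the formula is unsatisfiable.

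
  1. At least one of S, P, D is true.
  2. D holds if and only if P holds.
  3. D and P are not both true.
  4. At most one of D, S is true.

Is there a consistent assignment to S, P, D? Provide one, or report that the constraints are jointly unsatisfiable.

S = True; P = False; D = False

  (1) {S, P, D}: 1 true — at least one ✓
  (2) D=F, P=F — same ✓
  (3) D=F, P=F — not both ✓
  (4) {D, S}: 1 true — at most one ✓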